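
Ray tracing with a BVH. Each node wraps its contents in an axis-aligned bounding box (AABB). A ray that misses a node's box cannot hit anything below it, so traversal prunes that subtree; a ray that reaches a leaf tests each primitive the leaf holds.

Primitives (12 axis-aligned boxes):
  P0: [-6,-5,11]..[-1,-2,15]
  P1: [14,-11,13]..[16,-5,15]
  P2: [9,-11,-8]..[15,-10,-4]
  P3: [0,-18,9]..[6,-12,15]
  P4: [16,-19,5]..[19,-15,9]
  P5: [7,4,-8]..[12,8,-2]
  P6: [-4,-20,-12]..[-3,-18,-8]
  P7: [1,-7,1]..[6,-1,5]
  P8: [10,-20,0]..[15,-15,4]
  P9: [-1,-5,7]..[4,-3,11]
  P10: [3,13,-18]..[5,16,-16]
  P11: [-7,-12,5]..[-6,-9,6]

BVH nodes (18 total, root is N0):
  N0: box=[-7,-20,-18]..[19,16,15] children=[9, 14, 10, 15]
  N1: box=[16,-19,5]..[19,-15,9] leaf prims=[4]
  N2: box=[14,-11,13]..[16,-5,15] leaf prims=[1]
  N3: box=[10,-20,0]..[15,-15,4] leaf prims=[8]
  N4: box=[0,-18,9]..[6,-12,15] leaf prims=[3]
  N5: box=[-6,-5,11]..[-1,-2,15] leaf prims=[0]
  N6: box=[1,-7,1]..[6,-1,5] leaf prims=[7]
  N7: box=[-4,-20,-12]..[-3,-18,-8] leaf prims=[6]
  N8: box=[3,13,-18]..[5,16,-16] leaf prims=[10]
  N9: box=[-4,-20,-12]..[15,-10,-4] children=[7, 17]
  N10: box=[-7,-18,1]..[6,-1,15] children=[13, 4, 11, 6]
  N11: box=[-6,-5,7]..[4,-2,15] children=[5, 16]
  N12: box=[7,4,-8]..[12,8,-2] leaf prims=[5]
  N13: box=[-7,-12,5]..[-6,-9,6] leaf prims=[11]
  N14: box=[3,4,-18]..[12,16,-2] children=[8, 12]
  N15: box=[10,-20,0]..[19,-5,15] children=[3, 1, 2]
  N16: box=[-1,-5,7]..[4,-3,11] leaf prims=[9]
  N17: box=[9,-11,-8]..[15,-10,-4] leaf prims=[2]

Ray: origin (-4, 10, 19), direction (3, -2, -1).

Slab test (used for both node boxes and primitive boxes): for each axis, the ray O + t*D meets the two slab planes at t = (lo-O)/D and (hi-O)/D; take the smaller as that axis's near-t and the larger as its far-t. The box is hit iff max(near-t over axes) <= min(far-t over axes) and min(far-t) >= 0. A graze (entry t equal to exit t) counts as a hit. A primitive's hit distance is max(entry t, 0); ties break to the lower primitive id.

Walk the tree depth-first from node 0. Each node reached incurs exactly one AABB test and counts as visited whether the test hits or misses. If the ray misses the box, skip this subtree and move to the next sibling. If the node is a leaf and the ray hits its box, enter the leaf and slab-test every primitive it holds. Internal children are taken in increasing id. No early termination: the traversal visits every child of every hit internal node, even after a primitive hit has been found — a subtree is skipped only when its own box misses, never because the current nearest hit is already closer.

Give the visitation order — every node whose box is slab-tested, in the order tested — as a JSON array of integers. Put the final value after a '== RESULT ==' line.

Trace the traversal:
N0 x:[-1,23/3] y:[-3,15] z:[4,37] -> hit [4,23/3], descend [9, 10, 14, 15]
  N9 x:[0,19/3] y:[10,15] z:[23,31] -> miss, prune
  N10 x:[-1,10/3] y:[11/2,14] z:[4,18] -> miss, prune
  N14 x:[7/3,16/3] y:[-3,3] z:[21,37] -> miss, prune
  N15 x:[14/3,23/3] y:[15/2,15] z:[4,19] -> hit [15/2,23/3], descend [1, 2, 3]
    N1 x:[20/3,23/3] y:[25/2,29/2] z:[10,14] -> miss, prune
    N2 x:[6,20/3] y:[15/2,21/2] z:[4,6] -> miss, prune
    N3 x:[14/3,19/3] y:[25/2,15] z:[15,19] -> miss, prune

Visited [0, 9, 10, 14, 15, 1, 2, 3]. Tests: 8 box, 0 leaf. Nearest: miss.

== RESULT ==
[0, 9, 10, 14, 15, 1, 2, 3]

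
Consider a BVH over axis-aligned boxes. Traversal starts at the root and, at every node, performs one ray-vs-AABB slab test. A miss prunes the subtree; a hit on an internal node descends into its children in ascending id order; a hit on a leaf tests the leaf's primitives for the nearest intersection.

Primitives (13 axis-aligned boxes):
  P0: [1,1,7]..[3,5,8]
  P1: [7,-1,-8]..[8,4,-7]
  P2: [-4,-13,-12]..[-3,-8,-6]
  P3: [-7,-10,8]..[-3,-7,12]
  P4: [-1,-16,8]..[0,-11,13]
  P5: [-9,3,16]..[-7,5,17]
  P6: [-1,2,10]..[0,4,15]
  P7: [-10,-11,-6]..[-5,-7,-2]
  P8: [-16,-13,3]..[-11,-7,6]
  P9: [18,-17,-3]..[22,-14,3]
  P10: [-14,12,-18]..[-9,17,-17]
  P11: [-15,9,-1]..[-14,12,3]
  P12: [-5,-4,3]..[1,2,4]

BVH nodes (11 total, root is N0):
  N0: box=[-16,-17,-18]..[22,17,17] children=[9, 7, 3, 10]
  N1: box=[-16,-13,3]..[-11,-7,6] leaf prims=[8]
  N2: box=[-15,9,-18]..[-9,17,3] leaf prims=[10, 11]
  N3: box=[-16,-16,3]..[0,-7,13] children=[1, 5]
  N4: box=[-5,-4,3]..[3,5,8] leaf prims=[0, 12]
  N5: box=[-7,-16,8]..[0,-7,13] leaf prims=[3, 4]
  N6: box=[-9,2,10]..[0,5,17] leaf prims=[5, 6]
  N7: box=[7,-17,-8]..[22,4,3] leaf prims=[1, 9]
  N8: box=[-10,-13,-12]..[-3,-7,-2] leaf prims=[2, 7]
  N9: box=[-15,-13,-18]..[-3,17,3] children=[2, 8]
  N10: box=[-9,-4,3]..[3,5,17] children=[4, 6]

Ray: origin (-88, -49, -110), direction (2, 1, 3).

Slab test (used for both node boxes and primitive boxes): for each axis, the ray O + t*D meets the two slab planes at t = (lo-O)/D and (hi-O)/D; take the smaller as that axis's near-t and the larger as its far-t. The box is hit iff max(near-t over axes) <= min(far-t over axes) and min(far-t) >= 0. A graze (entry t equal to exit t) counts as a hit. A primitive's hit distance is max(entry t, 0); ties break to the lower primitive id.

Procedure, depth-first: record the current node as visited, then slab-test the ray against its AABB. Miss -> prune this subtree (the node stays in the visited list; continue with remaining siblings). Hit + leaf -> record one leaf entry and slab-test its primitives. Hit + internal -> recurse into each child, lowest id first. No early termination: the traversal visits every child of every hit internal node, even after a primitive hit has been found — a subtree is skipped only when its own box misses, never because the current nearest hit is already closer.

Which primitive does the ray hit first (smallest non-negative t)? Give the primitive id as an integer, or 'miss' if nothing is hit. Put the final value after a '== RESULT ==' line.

Trace the traversal:
N0 x:[36,55] y:[32,66] z:[92/3,127/3] -> hit [36,127/3], descend [3, 7, 9, 10]
  N3 x:[36,44] y:[33,42] z:[113/3,41] -> hit [113/3,41], descend [1, 5]
    N1 x:[36,77/2] y:[36,42] z:[113/3,116/3] -> hit [113/3,77/2] leaf, test {P8@t=113/3}
    N5 x:[81/2,44] y:[33,42] z:[118/3,41] -> hit [81/2,41] leaf, test {P3@t=81/2, P4(miss)}
  N7 x:[95/2,55] y:[32,53] z:[34,113/3] -> miss, prune
  N9 x:[73/2,85/2] y:[36,66] z:[92/3,113/3] -> hit [73/2,113/3], descend [2, 8]
    N2 x:[73/2,79/2] y:[58,66] z:[92/3,113/3] -> miss, prune
    N8 x:[39,85/2] y:[36,42] z:[98/3,36] -> miss, prune
  N10 x:[79/2,91/2] y:[45,54] z:[113/3,127/3] -> miss, prune

order=[0, 3, 1, 5, 7, 9, 2, 8, 10]  |boxes|=9  |leaves|=2  hit=P8

== RESULT ==
8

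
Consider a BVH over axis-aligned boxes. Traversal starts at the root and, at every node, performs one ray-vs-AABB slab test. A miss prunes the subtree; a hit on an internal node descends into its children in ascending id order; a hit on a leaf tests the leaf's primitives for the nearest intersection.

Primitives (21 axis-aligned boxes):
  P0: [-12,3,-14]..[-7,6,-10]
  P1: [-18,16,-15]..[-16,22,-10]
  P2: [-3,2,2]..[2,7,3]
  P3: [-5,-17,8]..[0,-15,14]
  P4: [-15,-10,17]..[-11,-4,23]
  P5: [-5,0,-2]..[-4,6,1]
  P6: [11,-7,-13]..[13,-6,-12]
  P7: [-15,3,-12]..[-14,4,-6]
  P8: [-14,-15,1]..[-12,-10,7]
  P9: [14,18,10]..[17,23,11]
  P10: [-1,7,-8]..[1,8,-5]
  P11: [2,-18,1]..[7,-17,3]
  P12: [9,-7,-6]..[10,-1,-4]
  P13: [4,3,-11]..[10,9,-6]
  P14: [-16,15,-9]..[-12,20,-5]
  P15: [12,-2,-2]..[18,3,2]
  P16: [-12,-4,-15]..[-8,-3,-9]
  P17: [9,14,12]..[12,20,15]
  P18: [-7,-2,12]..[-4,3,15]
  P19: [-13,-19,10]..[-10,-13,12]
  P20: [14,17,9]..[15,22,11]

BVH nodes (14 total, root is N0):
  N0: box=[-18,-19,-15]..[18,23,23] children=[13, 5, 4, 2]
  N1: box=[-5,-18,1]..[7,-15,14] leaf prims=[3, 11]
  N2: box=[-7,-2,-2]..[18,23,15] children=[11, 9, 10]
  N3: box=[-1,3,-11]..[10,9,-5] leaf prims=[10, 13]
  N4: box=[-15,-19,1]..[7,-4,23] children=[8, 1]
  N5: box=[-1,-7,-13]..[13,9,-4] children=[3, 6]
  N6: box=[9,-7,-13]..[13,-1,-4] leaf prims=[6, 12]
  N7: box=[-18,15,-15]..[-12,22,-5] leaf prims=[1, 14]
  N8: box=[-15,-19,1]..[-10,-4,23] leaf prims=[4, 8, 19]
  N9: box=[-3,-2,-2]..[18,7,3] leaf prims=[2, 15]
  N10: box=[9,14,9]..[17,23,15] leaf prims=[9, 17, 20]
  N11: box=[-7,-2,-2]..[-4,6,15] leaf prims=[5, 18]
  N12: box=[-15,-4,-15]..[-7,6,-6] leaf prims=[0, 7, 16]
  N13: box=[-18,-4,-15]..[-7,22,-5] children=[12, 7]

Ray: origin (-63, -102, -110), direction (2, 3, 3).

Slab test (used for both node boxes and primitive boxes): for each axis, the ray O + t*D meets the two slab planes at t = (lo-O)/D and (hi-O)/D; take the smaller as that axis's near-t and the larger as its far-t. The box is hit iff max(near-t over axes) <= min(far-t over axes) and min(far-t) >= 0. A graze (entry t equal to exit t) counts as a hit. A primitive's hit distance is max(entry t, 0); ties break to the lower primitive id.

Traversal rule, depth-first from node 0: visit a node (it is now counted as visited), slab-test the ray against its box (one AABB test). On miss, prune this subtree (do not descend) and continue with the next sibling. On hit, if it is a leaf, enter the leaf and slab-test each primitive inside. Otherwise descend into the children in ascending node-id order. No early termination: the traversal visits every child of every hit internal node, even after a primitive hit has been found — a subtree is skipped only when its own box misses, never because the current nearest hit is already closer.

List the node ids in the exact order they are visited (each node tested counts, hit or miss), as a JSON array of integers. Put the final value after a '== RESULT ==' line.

Traverse from the root:
N0 x:[45/2,81/2] y:[83/3,125/3] z:[95/3,133/3] -> hit [95/3,81/2], descend [2, 4, 5, 13]
  N2 x:[28,81/2] y:[100/3,125/3] z:[36,125/3] -> hit [36,81/2], descend [9, 10, 11]
    N9 x:[30,81/2] y:[100/3,109/3] z:[36,113/3] -> hit [36,109/3] leaf, test {P2(miss), P15(miss)}
    N10 x:[36,40] y:[116/3,125/3] z:[119/3,125/3] -> hit [119/3,40] leaf, test {P9@t=40, P17(miss), P20(miss)}
    N11 x:[28,59/2] y:[100/3,36] z:[36,125/3] -> miss, prune
  N4 x:[24,35] y:[83/3,98/3] z:[37,133/3] -> miss, prune
  N5 x:[31,38] y:[95/3,37] z:[97/3,106/3] -> hit [97/3,106/3], descend [3, 6]
    N3 x:[31,73/2] y:[35,37] z:[33,35] -> hit [35,35] leaf, test {P10(miss), P13(miss)}
    N6 x:[36,38] y:[95/3,101/3] z:[97/3,106/3] -> miss, prune
  N13 x:[45/2,28] y:[98/3,124/3] z:[95/3,35] -> miss, prune

Visited [0, 2, 9, 10, 11, 4, 5, 3, 6, 13]. Tests: 10 box, 3 leaf. Nearest: P9.

== RESULT ==
[0, 2, 9, 10, 11, 4, 5, 3, 6, 13]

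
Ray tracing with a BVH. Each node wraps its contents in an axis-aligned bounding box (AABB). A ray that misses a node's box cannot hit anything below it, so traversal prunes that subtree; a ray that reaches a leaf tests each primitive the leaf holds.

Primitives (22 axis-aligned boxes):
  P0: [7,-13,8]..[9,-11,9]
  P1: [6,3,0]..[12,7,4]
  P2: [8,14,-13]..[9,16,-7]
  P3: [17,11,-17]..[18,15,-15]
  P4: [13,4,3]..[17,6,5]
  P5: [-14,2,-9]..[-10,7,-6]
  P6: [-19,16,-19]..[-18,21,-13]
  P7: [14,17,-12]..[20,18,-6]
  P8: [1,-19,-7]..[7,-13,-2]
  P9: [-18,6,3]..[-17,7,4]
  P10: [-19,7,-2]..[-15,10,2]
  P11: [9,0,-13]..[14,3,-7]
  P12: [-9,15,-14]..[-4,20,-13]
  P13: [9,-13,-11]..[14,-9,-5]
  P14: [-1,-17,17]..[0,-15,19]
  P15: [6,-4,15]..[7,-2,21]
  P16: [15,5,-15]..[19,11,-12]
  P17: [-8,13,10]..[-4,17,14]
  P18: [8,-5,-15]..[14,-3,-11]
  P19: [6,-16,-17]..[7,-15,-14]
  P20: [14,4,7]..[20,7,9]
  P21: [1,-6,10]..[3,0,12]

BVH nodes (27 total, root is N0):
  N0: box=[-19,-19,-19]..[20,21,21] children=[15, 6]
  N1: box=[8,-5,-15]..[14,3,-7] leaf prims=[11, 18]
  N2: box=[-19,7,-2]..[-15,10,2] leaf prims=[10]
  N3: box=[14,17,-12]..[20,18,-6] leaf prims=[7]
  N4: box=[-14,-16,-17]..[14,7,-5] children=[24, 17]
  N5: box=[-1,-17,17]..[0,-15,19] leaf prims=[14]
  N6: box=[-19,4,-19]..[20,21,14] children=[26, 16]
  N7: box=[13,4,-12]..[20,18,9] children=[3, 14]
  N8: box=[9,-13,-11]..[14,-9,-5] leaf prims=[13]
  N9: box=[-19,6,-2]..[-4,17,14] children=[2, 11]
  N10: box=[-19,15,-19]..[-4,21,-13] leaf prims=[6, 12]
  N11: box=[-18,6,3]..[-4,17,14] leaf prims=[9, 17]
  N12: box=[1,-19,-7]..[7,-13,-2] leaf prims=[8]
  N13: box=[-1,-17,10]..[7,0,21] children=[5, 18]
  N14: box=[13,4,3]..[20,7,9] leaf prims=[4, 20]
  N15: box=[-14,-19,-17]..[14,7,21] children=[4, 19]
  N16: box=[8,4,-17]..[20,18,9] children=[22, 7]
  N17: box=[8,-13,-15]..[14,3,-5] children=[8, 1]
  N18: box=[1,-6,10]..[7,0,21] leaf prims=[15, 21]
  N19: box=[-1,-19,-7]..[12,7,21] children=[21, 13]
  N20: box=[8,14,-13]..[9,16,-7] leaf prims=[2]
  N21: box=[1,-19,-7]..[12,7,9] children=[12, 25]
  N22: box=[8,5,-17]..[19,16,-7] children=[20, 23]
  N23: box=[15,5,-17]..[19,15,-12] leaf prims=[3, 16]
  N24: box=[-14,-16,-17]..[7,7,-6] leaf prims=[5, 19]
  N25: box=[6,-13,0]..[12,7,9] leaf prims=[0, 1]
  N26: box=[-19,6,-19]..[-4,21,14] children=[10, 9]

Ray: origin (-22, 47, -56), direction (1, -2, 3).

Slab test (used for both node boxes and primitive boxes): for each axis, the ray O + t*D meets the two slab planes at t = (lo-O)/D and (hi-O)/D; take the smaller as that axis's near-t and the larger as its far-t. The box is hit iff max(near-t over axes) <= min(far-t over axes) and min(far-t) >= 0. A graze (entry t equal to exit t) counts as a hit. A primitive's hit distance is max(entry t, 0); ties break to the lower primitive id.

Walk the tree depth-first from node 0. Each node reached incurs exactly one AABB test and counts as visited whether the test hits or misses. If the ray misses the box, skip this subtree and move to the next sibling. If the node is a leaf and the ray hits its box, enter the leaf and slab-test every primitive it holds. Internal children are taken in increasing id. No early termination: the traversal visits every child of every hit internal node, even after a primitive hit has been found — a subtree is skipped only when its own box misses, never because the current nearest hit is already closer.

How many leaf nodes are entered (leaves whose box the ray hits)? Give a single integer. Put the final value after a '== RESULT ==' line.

Traverse from the root:
N0 x:[3,42] y:[13,33] z:[37/3,77/3] -> hit [13,77/3], descend [6, 15]
  N6 x:[3,42] y:[13,43/2] z:[37/3,70/3] -> hit [13,43/2], descend [16, 26]
    N16 x:[30,42] y:[29/2,43/2] z:[13,65/3] -> miss, prune
    N26 x:[3,18] y:[13,41/2] z:[37/3,70/3] -> hit [13,18], descend [9, 10]
      N9 x:[3,18] y:[15,41/2] z:[18,70/3] -> hit [18,18], descend [2, 11]
        N2 x:[3,7] y:[37/2,20] z:[18,58/3] -> miss, prune
        N11 x:[4,18] y:[15,41/2] z:[59/3,70/3] -> miss, prune
      N10 x:[3,18] y:[13,16] z:[37/3,43/3] -> hit [13,43/3] leaf, test {P6(miss), P12@t=14}
  N15 x:[8,36] y:[20,33] z:[13,77/3] -> hit [20,77/3], descend [4, 19]
    N4 x:[8,36] y:[20,63/2] z:[13,17] -> miss, prune
    N19 x:[21,34] y:[20,33] z:[49/3,77/3] -> hit [21,77/3], descend [13, 21]
      N13 x:[21,29] y:[47/2,32] z:[22,77/3] -> hit [47/2,77/3], descend [5, 18]
        N5 x:[21,22] y:[31,32] z:[73/3,25] -> miss, prune
        N18 x:[23,29] y:[47/2,53/2] z:[22,77/3] -> hit [47/2,77/3] leaf, test {P15(miss), P21(miss)}
      N21 x:[23,34] y:[20,33] z:[49/3,65/3] -> miss, prune

order=[0, 6, 16, 26, 9, 2, 11, 10, 15, 4, 19, 13, 5, 18, 21]  |boxes|=15  |leaves|=2  hit=P12

== RESULT ==
2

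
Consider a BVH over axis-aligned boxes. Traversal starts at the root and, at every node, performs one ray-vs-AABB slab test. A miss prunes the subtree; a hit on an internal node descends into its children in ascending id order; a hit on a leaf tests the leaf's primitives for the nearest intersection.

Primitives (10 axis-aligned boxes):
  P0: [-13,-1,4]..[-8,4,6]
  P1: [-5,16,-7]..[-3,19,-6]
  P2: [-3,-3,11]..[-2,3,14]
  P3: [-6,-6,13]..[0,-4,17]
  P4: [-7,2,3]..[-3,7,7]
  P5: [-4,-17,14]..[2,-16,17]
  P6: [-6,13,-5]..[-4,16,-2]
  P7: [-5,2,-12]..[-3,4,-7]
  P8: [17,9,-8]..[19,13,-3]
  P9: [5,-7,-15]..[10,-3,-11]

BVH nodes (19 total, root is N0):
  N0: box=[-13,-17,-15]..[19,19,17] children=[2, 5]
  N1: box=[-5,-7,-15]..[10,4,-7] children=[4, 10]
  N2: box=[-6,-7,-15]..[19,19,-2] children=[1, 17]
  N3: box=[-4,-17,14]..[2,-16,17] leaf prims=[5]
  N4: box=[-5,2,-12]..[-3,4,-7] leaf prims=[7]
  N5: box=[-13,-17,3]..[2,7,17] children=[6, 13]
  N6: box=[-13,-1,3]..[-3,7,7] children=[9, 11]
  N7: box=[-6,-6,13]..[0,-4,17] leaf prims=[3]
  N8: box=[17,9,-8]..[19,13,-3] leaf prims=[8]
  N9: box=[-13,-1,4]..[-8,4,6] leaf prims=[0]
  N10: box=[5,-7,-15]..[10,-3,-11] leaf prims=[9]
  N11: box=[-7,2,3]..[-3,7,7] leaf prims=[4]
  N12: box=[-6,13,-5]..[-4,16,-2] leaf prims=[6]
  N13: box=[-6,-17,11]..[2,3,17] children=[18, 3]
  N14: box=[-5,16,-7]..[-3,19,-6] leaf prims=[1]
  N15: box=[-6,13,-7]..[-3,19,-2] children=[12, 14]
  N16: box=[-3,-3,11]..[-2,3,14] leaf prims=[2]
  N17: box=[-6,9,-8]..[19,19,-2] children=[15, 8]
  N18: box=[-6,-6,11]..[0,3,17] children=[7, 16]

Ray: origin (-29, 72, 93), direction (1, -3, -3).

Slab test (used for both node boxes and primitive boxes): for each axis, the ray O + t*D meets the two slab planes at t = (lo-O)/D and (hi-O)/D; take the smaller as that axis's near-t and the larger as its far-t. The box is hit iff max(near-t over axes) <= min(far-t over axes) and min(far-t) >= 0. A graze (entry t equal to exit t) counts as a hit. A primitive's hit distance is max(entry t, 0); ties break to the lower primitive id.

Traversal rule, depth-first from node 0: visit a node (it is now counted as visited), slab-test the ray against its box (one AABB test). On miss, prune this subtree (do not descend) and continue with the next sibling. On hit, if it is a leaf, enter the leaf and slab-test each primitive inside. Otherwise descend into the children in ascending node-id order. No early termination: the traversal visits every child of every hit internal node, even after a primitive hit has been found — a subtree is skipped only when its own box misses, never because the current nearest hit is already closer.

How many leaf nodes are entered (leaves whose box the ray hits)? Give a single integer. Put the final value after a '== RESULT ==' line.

Walk:
N0 x:[16,48] y:[53/3,89/3] z:[76/3,36] -> hit [76/3,89/3], descend [2, 5]
  N2 x:[23,48] y:[53/3,79/3] z:[95/3,36] -> miss, prune
  N5 x:[16,31] y:[65/3,89/3] z:[76/3,30] -> hit [76/3,89/3], descend [6, 13]
    N6 x:[16,26] y:[65/3,73/3] z:[86/3,30] -> miss, prune
    N13 x:[23,31] y:[23,89/3] z:[76/3,82/3] -> hit [76/3,82/3], descend [3, 18]
      N3 x:[25,31] y:[88/3,89/3] z:[76/3,79/3] -> miss, prune
      N18 x:[23,29] y:[23,26] z:[76/3,82/3] -> hit [76/3,26], descend [7, 16]
        N7 x:[23,29] y:[76/3,26] z:[76/3,80/3] -> hit [76/3,26] leaf, test {P3@t=76/3}
        N16 x:[26,27] y:[23,25] z:[79/3,82/3] -> miss, prune

9 AABB tests over nodes [0, 2, 5, 6, 13, 3, 18, 7, 16]; 1 leaf entered; closest P3.

== RESULT ==
1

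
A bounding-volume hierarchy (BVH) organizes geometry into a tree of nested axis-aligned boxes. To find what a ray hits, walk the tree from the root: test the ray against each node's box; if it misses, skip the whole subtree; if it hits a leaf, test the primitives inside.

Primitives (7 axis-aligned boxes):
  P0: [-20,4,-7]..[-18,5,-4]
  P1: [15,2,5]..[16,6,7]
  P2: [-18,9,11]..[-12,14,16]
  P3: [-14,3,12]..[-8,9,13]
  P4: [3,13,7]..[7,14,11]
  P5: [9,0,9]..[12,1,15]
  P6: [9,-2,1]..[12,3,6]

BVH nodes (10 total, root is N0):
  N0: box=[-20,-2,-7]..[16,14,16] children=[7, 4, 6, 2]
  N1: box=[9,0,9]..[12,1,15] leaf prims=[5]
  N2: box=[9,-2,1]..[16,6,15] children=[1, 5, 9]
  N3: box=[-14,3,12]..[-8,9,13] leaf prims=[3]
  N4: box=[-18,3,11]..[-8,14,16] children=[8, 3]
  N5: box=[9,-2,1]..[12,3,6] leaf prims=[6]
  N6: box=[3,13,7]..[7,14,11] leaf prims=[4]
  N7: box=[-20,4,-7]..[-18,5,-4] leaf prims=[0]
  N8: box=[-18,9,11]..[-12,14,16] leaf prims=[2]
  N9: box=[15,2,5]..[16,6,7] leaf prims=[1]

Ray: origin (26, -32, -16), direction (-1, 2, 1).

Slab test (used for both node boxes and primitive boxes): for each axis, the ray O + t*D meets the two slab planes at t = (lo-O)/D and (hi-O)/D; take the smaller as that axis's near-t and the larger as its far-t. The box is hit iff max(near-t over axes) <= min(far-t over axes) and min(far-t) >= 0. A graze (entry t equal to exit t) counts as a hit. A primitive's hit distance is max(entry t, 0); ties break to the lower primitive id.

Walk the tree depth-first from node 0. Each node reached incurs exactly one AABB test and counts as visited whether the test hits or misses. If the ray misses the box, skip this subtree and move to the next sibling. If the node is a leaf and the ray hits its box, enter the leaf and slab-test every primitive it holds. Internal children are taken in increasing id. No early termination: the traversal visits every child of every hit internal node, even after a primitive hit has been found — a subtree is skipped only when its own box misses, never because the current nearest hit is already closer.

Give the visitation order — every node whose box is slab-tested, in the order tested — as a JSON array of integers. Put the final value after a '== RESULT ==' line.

Traverse from the root:
N0 x:[10,46] y:[15,23] z:[9,32] -> hit [15,23], descend [2, 4, 6, 7]
  N2 x:[10,17] y:[15,19] z:[17,31] -> hit [17,17], descend [1, 5, 9]
    N1 x:[14,17] y:[16,33/2] z:[25,31] -> miss, prune
    N5 x:[14,17] y:[15,35/2] z:[17,22] -> hit [17,17] leaf, test {P6@t=17}
    N9 x:[10,11] y:[17,19] z:[21,23] -> miss, prune
  N4 x:[34,44] y:[35/2,23] z:[27,32] -> miss, prune
  N6 x:[19,23] y:[45/2,23] z:[23,27] -> hit [23,23] leaf, test {P4@t=23}
  N7 x:[44,46] y:[18,37/2] z:[9,12] -> miss, prune

8 AABB tests over nodes [0, 2, 1, 5, 9, 4, 6, 7]; 2 leaves entered; closest P6.

== RESULT ==
[0, 2, 1, 5, 9, 4, 6, 7]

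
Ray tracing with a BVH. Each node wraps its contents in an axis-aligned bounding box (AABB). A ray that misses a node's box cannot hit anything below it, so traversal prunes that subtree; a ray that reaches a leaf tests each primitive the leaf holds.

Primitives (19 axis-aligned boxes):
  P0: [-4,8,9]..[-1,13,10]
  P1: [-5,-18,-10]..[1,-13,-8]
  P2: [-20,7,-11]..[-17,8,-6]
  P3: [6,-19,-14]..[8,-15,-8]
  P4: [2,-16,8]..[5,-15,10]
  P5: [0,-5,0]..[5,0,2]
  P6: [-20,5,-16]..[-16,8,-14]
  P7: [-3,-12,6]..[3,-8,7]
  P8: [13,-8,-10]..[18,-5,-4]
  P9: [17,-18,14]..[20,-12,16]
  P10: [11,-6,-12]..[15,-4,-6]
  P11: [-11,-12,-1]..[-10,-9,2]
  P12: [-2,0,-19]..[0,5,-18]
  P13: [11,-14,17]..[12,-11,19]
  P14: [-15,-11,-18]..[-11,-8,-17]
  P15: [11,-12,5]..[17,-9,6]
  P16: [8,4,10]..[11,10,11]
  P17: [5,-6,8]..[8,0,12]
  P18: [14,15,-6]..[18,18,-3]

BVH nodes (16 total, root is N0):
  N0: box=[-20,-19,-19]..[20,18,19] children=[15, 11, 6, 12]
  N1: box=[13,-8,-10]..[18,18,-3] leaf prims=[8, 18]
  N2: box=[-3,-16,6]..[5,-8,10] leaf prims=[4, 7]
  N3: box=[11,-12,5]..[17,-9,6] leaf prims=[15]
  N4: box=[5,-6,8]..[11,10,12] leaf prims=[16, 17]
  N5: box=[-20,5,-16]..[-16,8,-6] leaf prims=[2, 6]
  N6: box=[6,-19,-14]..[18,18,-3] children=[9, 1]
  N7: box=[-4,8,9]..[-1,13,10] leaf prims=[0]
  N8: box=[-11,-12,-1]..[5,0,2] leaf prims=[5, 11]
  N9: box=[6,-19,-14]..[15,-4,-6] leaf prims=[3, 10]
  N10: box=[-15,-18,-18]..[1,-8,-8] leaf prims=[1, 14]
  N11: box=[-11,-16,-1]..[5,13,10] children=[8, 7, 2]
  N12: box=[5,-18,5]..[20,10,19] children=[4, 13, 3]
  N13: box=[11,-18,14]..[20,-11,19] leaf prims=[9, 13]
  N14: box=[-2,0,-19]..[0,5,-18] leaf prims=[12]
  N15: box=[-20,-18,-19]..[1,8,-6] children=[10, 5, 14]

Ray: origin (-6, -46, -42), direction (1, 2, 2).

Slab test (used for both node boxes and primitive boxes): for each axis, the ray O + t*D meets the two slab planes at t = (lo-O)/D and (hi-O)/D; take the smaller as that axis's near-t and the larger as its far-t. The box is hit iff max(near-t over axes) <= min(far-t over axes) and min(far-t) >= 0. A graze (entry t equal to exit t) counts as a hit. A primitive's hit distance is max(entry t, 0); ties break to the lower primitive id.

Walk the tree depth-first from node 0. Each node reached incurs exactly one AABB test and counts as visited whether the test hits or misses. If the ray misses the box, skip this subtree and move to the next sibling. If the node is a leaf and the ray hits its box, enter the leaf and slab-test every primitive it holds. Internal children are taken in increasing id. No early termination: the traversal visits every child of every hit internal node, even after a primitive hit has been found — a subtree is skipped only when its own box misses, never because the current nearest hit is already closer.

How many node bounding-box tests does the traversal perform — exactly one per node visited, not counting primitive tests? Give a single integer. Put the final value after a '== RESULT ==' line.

Trace the traversal:
N0 x:[-14,26] y:[27/2,32] z:[23/2,61/2] -> hit [27/2,26], descend [6, 11, 12, 15]
  N6 x:[12,24] y:[27/2,32] z:[14,39/2] -> hit [14,39/2], descend [1, 9]
    N1 x:[19,24] y:[19,32] z:[16,39/2] -> hit [19,39/2] leaf, test {P8@t=19, P18(miss)}
    N9 x:[12,21] y:[27/2,21] z:[14,18] -> hit [14,18] leaf, test {P3@t=14, P10(miss)}
  N11 x:[-5,11] y:[15,59/2] z:[41/2,26] -> miss, prune
  N12 x:[11,26] y:[14,28] z:[47/2,61/2] -> hit [47/2,26], descend [3, 4, 13]
    N3 x:[17,23] y:[17,37/2] z:[47/2,24] -> miss, prune
    N4 x:[11,17] y:[20,28] z:[25,27] -> miss, prune
    N13 x:[17,26] y:[14,35/2] z:[28,61/2] -> miss, prune
  N15 x:[-14,7] y:[14,27] z:[23/2,18] -> miss, prune

Visited [0, 6, 1, 9, 11, 12, 3, 4, 13, 15]. Tests: 10 box, 2 leaf. Nearest: P3.

== RESULT ==
10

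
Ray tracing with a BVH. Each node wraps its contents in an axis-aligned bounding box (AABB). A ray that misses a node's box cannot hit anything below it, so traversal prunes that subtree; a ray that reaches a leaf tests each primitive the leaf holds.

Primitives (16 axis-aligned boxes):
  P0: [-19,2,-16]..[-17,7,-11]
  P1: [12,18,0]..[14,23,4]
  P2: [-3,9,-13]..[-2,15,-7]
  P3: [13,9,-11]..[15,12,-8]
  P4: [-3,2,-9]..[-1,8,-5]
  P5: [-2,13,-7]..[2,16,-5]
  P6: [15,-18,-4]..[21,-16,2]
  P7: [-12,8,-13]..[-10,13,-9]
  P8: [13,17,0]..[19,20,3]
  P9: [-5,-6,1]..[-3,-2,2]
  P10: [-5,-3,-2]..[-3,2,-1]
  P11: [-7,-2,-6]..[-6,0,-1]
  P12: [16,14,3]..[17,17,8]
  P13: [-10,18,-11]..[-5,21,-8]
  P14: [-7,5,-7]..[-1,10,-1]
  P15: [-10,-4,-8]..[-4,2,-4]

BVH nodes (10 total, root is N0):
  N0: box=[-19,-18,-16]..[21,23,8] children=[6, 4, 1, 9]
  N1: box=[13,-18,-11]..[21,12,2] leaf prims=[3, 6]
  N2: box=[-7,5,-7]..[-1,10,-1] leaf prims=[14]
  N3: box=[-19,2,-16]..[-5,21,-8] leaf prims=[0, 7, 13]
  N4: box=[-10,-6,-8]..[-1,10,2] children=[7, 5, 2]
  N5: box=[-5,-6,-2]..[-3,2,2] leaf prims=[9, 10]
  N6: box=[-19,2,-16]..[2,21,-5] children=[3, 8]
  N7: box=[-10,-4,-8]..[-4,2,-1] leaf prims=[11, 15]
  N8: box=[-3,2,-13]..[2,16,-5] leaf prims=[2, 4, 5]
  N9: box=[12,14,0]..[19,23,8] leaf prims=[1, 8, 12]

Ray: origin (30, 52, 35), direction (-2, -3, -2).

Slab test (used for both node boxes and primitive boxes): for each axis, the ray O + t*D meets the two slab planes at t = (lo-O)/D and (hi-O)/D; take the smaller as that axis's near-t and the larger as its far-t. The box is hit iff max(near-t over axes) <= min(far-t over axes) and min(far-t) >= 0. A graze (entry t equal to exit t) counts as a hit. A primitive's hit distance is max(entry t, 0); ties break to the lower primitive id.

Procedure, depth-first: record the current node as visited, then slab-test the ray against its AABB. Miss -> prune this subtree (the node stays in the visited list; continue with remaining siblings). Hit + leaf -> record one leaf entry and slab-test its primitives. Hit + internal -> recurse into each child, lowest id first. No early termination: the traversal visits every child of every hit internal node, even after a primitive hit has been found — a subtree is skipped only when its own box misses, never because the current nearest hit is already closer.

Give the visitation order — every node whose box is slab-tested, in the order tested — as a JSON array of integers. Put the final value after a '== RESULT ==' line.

Walk:
N0 x:[9/2,49/2] y:[29/3,70/3] z:[27/2,51/2] -> hit [27/2,70/3], descend [1, 4, 6, 9]
  N1 x:[9/2,17/2] y:[40/3,70/3] z:[33/2,23] -> miss, prune
  N4 x:[31/2,20] y:[14,58/3] z:[33/2,43/2] -> hit [33/2,58/3], descend [2, 5, 7]
    N2 x:[31/2,37/2] y:[14,47/3] z:[18,21] -> miss, prune
    N5 x:[33/2,35/2] y:[50/3,58/3] z:[33/2,37/2] -> hit [50/3,35/2] leaf, test {P9(miss), P10(miss)}
    N7 x:[17,20] y:[50/3,56/3] z:[18,43/2] -> hit [18,56/3] leaf, test {P11@t=18, P15(miss)}
  N6 x:[14,49/2] y:[31/3,50/3] z:[20,51/2] -> miss, prune
  N9 x:[11/2,9] y:[29/3,38/3] z:[27/2,35/2] -> miss, prune

Visited [0, 1, 4, 2, 5, 7, 6, 9]. Tests: 8 box, 2 leaf. Nearest: P11.

== RESULT ==
[0, 1, 4, 2, 5, 7, 6, 9]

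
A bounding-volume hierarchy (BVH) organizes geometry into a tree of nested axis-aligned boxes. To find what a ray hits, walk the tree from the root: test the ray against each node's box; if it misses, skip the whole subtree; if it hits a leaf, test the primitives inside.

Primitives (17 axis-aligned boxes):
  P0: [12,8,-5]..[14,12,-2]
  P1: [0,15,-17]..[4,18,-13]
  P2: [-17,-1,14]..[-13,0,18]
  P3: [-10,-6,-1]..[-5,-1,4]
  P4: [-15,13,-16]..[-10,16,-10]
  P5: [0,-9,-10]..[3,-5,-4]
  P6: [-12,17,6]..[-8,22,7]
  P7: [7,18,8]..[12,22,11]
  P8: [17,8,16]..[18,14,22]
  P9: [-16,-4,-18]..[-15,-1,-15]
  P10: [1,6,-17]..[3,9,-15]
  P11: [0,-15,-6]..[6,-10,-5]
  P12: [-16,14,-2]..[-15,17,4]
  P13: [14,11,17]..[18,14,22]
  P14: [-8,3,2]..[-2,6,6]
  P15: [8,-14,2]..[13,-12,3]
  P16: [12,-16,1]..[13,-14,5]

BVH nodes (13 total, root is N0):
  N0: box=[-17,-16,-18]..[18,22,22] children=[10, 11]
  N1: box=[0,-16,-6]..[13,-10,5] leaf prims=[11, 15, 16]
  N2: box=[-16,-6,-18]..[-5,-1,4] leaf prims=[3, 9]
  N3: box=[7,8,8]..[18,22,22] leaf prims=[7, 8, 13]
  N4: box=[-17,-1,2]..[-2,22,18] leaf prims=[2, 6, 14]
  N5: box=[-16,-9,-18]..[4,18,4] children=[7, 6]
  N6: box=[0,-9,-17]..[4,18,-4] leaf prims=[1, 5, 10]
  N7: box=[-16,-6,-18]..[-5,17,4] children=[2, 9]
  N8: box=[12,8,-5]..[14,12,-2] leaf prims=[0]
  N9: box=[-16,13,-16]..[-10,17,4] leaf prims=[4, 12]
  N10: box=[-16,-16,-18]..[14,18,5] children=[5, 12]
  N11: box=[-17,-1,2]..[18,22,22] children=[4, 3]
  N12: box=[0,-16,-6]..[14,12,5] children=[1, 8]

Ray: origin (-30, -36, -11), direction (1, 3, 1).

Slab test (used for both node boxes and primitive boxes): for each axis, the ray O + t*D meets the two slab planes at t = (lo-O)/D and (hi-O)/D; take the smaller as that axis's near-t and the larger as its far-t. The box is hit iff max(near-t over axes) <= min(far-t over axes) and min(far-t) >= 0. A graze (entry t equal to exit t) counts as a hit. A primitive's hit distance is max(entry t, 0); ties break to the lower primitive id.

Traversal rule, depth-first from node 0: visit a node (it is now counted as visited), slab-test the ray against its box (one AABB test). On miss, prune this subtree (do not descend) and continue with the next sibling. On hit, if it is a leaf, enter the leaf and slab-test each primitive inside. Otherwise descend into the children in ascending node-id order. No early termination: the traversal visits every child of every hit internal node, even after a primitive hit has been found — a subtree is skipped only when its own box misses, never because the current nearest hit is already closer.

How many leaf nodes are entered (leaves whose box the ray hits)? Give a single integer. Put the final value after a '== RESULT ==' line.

Walk:
N0 x:[13,48] y:[20/3,58/3] z:[-7,33] -> hit [13,58/3], descend [10, 11]
  N10 x:[14,44] y:[20/3,18] z:[-7,16] -> hit [14,16], descend [5, 12]
    N5 x:[14,34] y:[9,18] z:[-7,15] -> hit [14,15], descend [6, 7]
      N6 x:[30,34] y:[9,18] z:[-6,7] -> miss, prune
      N7 x:[14,25] y:[10,53/3] z:[-7,15] -> hit [14,15], descend [2, 9]
        N2 x:[14,25] y:[10,35/3] z:[-7,15] -> miss, prune
        N9 x:[14,20] y:[49/3,53/3] z:[-5,15] -> miss, prune
    N12 x:[30,44] y:[20/3,16] z:[5,16] -> miss, prune
  N11 x:[13,48] y:[35/3,58/3] z:[13,33] -> hit [13,58/3], descend [3, 4]
    N3 x:[37,48] y:[44/3,58/3] z:[19,33] -> miss, prune
    N4 x:[13,28] y:[35/3,58/3] z:[13,29] -> hit [13,58/3] leaf, test {P2(miss), P6@t=18, P14(miss)}

Summary -> nodes [0, 10, 5, 6, 7, 2, 9, 12, 11, 3, 4]; box-tests=11; leaf-entries=1; first=P6

== RESULT ==
1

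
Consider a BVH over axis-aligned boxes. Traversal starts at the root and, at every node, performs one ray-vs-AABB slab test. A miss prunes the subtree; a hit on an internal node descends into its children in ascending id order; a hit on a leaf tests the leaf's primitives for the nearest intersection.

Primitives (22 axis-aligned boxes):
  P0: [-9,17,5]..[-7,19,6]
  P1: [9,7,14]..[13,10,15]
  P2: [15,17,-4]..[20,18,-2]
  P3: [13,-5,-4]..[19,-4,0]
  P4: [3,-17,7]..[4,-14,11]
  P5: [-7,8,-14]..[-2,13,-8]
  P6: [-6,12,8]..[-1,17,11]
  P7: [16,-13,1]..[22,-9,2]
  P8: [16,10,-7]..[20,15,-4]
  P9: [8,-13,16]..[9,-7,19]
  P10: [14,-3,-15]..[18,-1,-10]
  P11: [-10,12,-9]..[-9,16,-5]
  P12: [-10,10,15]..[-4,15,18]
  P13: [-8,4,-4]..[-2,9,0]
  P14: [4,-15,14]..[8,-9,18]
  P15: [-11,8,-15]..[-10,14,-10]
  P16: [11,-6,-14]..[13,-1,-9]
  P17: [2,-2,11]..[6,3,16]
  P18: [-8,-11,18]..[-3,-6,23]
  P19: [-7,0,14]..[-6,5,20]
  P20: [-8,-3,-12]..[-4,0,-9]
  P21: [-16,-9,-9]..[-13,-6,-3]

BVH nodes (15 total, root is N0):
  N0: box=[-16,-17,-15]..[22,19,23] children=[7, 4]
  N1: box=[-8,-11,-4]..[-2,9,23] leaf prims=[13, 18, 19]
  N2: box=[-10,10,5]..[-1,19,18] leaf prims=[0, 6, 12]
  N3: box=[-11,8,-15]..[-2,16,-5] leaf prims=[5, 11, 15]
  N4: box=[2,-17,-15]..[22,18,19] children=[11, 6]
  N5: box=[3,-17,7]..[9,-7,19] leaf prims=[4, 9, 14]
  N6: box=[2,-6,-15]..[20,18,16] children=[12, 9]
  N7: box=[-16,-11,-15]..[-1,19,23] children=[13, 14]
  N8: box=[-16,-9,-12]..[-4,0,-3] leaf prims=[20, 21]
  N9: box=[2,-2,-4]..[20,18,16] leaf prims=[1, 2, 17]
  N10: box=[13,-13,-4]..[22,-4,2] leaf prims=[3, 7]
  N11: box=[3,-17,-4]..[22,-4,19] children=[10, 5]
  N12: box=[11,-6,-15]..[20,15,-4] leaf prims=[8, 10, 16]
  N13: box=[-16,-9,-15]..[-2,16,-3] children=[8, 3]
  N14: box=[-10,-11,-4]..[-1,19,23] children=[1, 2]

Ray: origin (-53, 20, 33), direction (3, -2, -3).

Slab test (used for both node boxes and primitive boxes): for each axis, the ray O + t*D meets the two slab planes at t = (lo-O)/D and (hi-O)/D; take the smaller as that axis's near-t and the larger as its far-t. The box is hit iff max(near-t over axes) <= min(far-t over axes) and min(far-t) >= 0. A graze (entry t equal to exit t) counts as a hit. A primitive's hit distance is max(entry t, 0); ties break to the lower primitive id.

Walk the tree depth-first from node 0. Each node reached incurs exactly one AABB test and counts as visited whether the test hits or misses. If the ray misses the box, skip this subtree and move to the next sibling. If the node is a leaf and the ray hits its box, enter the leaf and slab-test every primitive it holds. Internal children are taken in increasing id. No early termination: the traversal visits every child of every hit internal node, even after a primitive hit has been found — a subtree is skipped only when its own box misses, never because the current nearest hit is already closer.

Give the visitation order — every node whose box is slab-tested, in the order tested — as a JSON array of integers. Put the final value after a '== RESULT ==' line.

Walk:
N0 x:[37/3,25] y:[1/2,37/2] z:[10/3,16] -> hit [37/3,16], descend [4, 7]
  N4 x:[55/3,25] y:[1,37/2] z:[14/3,16] -> miss, prune
  N7 x:[37/3,52/3] y:[1/2,31/2] z:[10/3,16] -> hit [37/3,31/2], descend [13, 14]
    N13 x:[37/3,17] y:[2,29/2] z:[12,16] -> hit [37/3,29/2], descend [3, 8]
      N3 x:[14,17] y:[2,6] z:[38/3,16] -> miss, prune
      N8 x:[37/3,49/3] y:[10,29/2] z:[12,15] -> hit [37/3,29/2] leaf, test {P20(miss), P21@t=13}
    N14 x:[43/3,52/3] y:[1/2,31/2] z:[10/3,37/3] -> miss, prune

order=[0, 4, 7, 13, 3, 8, 14]  |boxes|=7  |leaves|=1  hit=P21

== RESULT ==
[0, 4, 7, 13, 3, 8, 14]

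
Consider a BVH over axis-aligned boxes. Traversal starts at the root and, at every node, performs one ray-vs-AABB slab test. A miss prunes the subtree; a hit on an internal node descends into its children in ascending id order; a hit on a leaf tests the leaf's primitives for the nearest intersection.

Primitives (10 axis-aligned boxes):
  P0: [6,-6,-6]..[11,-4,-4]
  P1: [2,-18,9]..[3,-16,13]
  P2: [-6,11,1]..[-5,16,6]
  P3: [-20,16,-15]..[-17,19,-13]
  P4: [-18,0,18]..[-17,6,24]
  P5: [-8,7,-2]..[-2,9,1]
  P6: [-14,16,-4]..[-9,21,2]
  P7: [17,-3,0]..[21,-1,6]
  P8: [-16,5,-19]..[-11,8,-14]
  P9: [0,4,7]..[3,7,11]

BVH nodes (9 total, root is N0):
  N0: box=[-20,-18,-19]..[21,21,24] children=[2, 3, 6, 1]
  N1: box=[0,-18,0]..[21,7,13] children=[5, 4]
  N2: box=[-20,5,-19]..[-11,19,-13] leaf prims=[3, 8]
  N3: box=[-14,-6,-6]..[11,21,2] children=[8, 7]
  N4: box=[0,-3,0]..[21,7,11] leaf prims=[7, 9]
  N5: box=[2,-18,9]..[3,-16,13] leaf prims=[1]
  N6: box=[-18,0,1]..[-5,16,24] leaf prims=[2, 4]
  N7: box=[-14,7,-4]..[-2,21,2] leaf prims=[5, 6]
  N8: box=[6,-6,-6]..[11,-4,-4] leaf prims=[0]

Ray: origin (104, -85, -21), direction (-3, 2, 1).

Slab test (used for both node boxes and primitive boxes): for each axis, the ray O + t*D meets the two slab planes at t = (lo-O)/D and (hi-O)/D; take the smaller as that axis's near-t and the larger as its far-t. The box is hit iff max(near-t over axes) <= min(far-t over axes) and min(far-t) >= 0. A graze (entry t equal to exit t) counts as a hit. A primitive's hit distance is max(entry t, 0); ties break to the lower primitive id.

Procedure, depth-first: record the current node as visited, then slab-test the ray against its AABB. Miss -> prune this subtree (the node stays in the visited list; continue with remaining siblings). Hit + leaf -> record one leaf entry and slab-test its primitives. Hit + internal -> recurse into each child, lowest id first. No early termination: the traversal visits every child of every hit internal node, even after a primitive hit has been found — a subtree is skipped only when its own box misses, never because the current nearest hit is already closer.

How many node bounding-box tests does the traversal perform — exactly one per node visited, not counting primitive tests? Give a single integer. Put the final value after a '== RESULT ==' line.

Walk:
N0 x:[83/3,124/3] y:[67/2,53] z:[2,45] -> hit [67/2,124/3], descend [1, 2, 3, 6]
  N1 x:[83/3,104/3] y:[67/2,46] z:[21,34] -> hit [67/2,34], descend [4, 5]
    N4 x:[83/3,104/3] y:[41,46] z:[21,32] -> miss, prune
    N5 x:[101/3,34] y:[67/2,69/2] z:[30,34] -> hit [101/3,34] leaf, test {P1@t=101/3}
  N2 x:[115/3,124/3] y:[45,52] z:[2,8] -> miss, prune
  N3 x:[31,118/3] y:[79/2,53] z:[15,23] -> miss, prune
  N6 x:[109/3,122/3] y:[85/2,101/2] z:[22,45] -> miss, prune

Summary -> nodes [0, 1, 4, 5, 2, 3, 6]; box-tests=7; leaf-entries=1; first=P1

== RESULT ==
7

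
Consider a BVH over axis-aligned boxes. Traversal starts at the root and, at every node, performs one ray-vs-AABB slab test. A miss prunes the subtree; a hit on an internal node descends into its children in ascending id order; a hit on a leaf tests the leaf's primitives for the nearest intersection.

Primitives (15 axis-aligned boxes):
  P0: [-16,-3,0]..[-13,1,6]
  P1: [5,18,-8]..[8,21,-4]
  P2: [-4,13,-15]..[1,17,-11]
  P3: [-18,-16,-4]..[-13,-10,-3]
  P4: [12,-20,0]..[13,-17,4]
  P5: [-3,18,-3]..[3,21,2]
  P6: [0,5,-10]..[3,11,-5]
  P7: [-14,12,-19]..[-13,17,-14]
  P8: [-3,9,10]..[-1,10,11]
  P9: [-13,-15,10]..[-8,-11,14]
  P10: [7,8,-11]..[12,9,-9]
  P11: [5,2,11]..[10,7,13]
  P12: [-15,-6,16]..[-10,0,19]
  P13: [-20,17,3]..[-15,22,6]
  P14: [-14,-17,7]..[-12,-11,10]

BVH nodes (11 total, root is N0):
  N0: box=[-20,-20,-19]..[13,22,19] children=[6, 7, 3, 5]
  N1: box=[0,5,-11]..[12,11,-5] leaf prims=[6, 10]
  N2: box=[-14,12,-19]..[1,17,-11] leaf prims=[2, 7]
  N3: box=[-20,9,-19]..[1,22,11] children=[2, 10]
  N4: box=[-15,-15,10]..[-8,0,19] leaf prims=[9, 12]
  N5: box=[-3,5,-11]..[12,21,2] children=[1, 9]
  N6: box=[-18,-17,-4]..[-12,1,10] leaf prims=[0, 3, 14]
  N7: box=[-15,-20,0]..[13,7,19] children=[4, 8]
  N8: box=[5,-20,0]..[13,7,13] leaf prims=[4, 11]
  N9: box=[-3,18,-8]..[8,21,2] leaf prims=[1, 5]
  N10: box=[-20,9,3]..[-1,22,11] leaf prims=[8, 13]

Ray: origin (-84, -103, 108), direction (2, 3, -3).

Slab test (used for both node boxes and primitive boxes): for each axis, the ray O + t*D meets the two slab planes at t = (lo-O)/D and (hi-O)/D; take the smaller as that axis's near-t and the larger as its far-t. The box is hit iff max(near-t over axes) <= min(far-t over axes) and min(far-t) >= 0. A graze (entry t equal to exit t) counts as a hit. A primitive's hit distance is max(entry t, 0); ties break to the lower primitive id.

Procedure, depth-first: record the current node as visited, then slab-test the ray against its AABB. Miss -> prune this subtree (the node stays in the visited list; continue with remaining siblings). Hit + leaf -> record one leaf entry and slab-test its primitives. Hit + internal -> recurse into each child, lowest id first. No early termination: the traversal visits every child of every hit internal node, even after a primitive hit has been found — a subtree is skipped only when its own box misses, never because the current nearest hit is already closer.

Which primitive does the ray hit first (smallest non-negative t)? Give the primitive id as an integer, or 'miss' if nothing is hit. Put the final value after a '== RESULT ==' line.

Traverse from the root:
N0 x:[32,97/2] y:[83/3,125/3] z:[89/3,127/3] -> hit [32,125/3], descend [3, 5, 6, 7]
  N3 x:[32,85/2] y:[112/3,125/3] z:[97/3,127/3] -> hit [112/3,125/3], descend [2, 10]
    N2 x:[35,85/2] y:[115/3,40] z:[119/3,127/3] -> hit [119/3,40] leaf, test {P2@t=40, P7(miss)}
    N10 x:[32,83/2] y:[112/3,125/3] z:[97/3,35] -> miss, prune
  N5 x:[81/2,48] y:[36,124/3] z:[106/3,119/3] -> miss, prune
  N6 x:[33,36] y:[86/3,104/3] z:[98/3,112/3] -> hit [33,104/3] leaf, test {P0@t=34, P3(miss), P14(miss)}
  N7 x:[69/2,97/2] y:[83/3,110/3] z:[89/3,36] -> hit [69/2,36], descend [4, 8]
    N4 x:[69/2,38] y:[88/3,103/3] z:[89/3,98/3] -> miss, prune
    N8 x:[89/2,97/2] y:[83/3,110/3] z:[95/3,36] -> miss, prune

Visited [0, 3, 2, 10, 5, 6, 7, 4, 8]. Tests: 9 box, 2 leaf. Nearest: P0.

== RESULT ==
0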